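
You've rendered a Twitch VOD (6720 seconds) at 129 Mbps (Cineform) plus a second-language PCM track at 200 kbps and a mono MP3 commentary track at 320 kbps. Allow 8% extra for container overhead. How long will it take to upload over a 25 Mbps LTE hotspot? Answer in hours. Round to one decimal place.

Audio total: 200 + 320 = 520 kbps = 0.520 Mbps.
Total bitrate: 129.520 Mbps.
File: 129.520 Mbps × 6720 s = 870374.4 Mb.
With 8% container overhead: ×1.08. → 940004.4 Mb.
At 25 Mbps: 940004.4 / 25 = 37600.2 s ≈ 10.4 hours.

10.4 hours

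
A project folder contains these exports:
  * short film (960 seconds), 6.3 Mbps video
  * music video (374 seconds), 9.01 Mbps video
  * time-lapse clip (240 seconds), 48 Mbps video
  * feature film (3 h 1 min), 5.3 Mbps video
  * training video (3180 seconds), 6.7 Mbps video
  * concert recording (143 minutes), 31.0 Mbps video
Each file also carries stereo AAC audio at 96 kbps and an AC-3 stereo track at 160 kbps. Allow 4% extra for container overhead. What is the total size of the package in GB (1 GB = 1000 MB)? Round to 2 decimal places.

48.36 GB

Audio total: 96 + 160 = 256 kbps = 0.256 Mbps.
short film: 6.556 Mbps × 960 s × 1.04 = 6545.5 Mb
music video: 9.266 Mbps × 374 s × 1.04 = 3604.1 Mb
time-lapse clip: 48.256 Mbps × 240 s × 1.04 = 12044.7 Mb
feature film: 5.556 Mbps × 10860 s × 1.04 = 62751.7 Mb
training video: 6.956 Mbps × 3180 s × 1.04 = 23004.9 Mb
concert recording: 31.256 Mbps × 8580 s × 1.04 = 278903.5 Mb
Total: 386854.4 Mb = 48356.8 MB.
= 48.36 GB.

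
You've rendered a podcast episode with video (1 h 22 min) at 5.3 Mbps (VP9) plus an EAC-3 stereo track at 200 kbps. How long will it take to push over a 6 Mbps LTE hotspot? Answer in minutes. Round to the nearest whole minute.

1 h 22 min = 82 min = 4920 s
Audio: 200 kbps = 0.200 Mbps.
Total bitrate: 5.500 Mbps.
File: 5.500 Mbps × 4920 s = 27060.0 Mb.
At 6 Mbps: 27060.0 / 6 = 4510.0 s ≈ 75.2 minutes.

75 minutes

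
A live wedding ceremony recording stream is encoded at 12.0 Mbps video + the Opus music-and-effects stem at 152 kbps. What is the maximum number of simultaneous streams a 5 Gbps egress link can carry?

Audio: 152 kbps = 0.152 Mbps.
Per-viewer media rate: 12.152 Mbps.
5 Gbps = 5,000 Mbps; 5,000 / 12.152 = 411.45 → 411 viewers.

411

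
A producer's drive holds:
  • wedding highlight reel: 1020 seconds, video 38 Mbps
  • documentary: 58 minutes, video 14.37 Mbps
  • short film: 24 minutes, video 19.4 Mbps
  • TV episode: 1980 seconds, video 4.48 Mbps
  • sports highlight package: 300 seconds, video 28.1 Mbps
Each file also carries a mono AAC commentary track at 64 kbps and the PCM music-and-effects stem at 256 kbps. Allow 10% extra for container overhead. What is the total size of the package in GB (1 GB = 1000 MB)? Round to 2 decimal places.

18.79 GB

Audio total: 64 + 256 = 320 kbps = 0.320 Mbps.
wedding highlight reel: 38.320 Mbps × 1020 s × 1.10 = 42995.0 Mb
documentary: 14.690 Mbps × 3480 s × 1.10 = 56233.3 Mb
short film: 19.720 Mbps × 1440 s × 1.10 = 31236.5 Mb
TV episode: 4.800 Mbps × 1980 s × 1.10 = 10454.4 Mb
sports highlight package: 28.420 Mbps × 300 s × 1.10 = 9378.6 Mb
Total: 150297.8 Mb = 18787.2 MB.
= 18.79 GB.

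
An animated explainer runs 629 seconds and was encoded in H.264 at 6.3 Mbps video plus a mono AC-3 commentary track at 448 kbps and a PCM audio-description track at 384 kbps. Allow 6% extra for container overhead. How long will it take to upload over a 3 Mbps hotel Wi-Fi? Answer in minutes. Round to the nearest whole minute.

26 minutes

Audio total: 448 + 384 = 832 kbps = 0.832 Mbps.
Total bitrate: 7.132 Mbps.
File: 7.132 Mbps × 629 s = 4486.0 Mb.
With 6% container overhead: ×1.06. → 4755.2 Mb.
At 3 Mbps: 4755.2 / 3 = 1585.1 s ≈ 26.4 minutes.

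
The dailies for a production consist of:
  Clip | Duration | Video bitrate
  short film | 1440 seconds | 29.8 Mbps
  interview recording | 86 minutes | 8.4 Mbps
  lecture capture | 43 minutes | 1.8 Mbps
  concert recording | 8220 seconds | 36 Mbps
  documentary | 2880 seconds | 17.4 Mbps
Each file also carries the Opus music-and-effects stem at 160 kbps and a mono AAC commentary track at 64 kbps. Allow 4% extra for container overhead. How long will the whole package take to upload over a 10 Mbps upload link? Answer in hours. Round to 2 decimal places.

Audio total: 160 + 64 = 224 kbps = 0.224 Mbps.
short film: 30.024 Mbps × 1440 s × 1.04 = 44963.9 Mb
interview recording: 8.624 Mbps × 5160 s × 1.04 = 46279.8 Mb
lecture capture: 2.024 Mbps × 2580 s × 1.04 = 5430.8 Mb
concert recording: 36.224 Mbps × 8220 s × 1.04 = 309671.7 Mb
documentary: 17.624 Mbps × 2880 s × 1.04 = 52787.4 Mb
Total: 459133.7 Mb = 57391.7 MB.
At 10 Mbps: 459133.7 / 10 = 45913 s ≈ 12.8 hours.

12.75 hours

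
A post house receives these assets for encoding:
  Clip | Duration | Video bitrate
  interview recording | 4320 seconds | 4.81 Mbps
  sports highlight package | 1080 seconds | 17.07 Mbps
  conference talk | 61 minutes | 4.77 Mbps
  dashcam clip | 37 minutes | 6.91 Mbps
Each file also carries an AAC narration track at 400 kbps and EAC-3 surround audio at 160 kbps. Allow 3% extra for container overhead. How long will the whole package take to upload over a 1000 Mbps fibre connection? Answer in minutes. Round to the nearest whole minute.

1 minutes

Audio total: 400 + 160 = 560 kbps = 0.560 Mbps.
interview recording: 5.370 Mbps × 4320 s × 1.03 = 23894.4 Mb
sports highlight package: 17.630 Mbps × 1080 s × 1.03 = 19611.6 Mb
conference talk: 5.330 Mbps × 3660 s × 1.03 = 20093.0 Mb
dashcam clip: 7.470 Mbps × 2220 s × 1.03 = 17080.9 Mb
Total: 80679.9 Mb = 10085.0 MB.
At 1000 Mbps: 80679.9 / 1000 = 81 s ≈ 1.34 minutes.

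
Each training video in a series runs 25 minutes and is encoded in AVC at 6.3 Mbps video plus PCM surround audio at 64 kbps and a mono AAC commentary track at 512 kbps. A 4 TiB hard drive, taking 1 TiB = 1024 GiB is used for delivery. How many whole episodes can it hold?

3411

25 min = 1500 s
Audio total: 64 + 512 = 576 kbps = 0.576 Mbps.
Total bitrate: 6.876 Mbps.
Per item: 6.876 Mbps × 1500 s = 10,314 Mb = 1,289 MB.
Capacity: 4 TiB = 35,184,372 Mb; 3411.32 items → 3411 complete.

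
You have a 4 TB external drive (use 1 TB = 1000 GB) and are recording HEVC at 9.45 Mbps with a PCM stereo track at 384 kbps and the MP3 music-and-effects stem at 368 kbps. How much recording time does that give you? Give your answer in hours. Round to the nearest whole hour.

Audio total: 384 + 368 = 752 kbps = 0.752 Mbps.
Total bitrate: 9.45 + 0.752 = 10.202 Mbps.
Capacity: 4 TB = 32,000,000 Mb.
Recording time: 32,000,000 / 10.202 = 3,136,640 s ≈ 871 hours.

871 hours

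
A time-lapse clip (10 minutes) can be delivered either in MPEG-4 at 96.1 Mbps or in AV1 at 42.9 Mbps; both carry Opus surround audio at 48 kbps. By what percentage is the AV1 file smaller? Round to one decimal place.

10 min = 600 s
Audio: 48 kbps = 0.048 Mbps.
MPEG-4: 96.148 Mbps × 600 s = 57688.8 Mb = 7.211 GB.
AV1: 42.948 Mbps × 600 s = 25768.8 Mb = 3.221 GB.
Reduction: (1 − 3.221/7.211) × 100 = 55.33%.

55.3%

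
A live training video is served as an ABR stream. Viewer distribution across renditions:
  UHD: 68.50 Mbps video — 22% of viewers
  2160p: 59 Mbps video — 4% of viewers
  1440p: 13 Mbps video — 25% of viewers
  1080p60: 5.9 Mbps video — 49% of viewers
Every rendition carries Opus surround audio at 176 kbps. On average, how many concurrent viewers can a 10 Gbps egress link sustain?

Audio: 176 kbps = 0.176 Mbps.
Average per-viewer bitrate: 0.22×68.676 + 0.04×59.176 + 0.25×13.176 + 0.49×6.076 = 23.747 Mbps.
10 Gbps = 10,000 Mbps; 10,000 / 23.747 = 421.11 → 421.

421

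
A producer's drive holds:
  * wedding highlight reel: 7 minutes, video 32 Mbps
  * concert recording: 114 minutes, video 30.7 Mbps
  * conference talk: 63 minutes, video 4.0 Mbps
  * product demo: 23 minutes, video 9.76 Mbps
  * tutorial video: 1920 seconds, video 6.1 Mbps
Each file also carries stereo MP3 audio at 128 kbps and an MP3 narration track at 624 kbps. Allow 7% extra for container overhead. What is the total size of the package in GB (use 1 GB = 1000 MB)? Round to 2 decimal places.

36.72 GB

Audio total: 128 + 624 = 752 kbps = 0.752 Mbps.
wedding highlight reel: 32.752 Mbps × 420 s × 1.07 = 14718.7 Mb
concert recording: 31.452 Mbps × 6840 s × 1.07 = 230190.9 Mb
conference talk: 4.752 Mbps × 3780 s × 1.07 = 19219.9 Mb
product demo: 10.512 Mbps × 1380 s × 1.07 = 15522.0 Mb
tutorial video: 6.852 Mbps × 1920 s × 1.07 = 14076.7 Mb
Total: 293728.4 Mb = 36716.0 MB.
= 36.72 GB.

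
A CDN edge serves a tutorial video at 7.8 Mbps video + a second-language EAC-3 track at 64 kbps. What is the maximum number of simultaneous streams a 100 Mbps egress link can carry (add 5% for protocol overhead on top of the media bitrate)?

Audio: 64 kbps = 0.064 Mbps.
Per-viewer media rate: 7.864 Mbps.
On the wire with 5% overhead: 8.257 Mbps.
100 Mbps = 100.0 Mbps; 100.0 / 8.257 = 12.11 → 12 viewers.

12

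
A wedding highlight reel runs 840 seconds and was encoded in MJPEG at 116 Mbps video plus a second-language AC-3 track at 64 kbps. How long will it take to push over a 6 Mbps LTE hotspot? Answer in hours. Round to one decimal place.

Audio: 64 kbps = 0.064 Mbps.
Total bitrate: 116.064 Mbps.
File: 116.064 Mbps × 840 s = 97493.8 Mb.
At 6 Mbps: 97493.8 / 6 = 16249.0 s ≈ 4.51 hours.

4.5 hours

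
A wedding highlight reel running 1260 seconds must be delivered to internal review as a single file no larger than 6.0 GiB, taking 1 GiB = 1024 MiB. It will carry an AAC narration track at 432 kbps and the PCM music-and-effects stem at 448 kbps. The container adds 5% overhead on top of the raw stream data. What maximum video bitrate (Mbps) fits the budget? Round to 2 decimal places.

Budget: 6.0 GiB = 51539.6 Mb.
Stream payload after overhead: 51539.6 / 1.05 = 49085.3 Mb.
Total bitrate budget: 49085.3 Mb / 1260 s = 38.957 Mbps.
Audio total: 432 + 448 = 880 kbps = 0.880 Mbps.
Video: 38.957 − 0.880 = 38.077 Mbps.

38.08 Mbps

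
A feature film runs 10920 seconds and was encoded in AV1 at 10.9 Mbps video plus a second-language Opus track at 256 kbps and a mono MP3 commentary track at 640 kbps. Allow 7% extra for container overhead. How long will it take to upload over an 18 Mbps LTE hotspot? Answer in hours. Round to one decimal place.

Audio total: 256 + 640 = 896 kbps = 0.896 Mbps.
Total bitrate: 11.796 Mbps.
File: 11.796 Mbps × 10920 s = 128812.3 Mb.
With 7% container overhead: ×1.07. → 137829.2 Mb.
At 18 Mbps: 137829.2 / 18 = 7657.2 s ≈ 2.13 hours.

2.1 hours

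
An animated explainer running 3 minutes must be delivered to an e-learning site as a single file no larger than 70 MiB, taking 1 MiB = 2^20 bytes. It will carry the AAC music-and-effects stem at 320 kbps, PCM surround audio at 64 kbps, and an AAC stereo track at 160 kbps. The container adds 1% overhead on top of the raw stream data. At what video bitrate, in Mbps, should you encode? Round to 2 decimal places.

Budget: 70 MiB = 587.2 Mb.
Stream payload after overhead: 587.2 / 1.01 = 581.4 Mb.
3 min = 180 s
Total bitrate budget: 581.4 Mb / 180 s = 3.230 Mbps.
Audio total: 320 + 64 + 160 = 544 kbps = 0.544 Mbps.
Video: 3.230 − 0.544 = 2.686 Mbps.

2.69 Mbps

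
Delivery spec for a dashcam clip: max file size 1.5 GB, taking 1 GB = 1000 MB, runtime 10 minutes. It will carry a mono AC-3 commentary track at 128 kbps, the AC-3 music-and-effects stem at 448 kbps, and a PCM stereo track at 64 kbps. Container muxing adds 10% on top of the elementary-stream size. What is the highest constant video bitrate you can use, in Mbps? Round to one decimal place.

Budget: 1.5 GB = 12000.0 Mb.
Stream payload after overhead: 12000.0 / 1.10 = 10909.1 Mb.
10 min = 600 s
Total bitrate budget: 10909.1 Mb / 600 s = 18.182 Mbps.
Audio total: 128 + 448 + 64 = 640 kbps = 0.640 Mbps.
Video: 18.182 − 0.640 = 17.542 Mbps.

17.5 Mbps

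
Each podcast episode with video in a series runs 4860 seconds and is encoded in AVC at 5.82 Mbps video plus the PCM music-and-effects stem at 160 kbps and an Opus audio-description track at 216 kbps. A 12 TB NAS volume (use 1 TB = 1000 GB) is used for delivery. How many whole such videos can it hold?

3188

Audio total: 160 + 216 = 376 kbps = 0.376 Mbps.
Total bitrate: 6.196 Mbps.
Per item: 6.196 Mbps × 4860 s = 30,113 Mb = 3,764 MB.
Capacity: 12 TB = 96,000,000 Mb; 3188.04 items → 3188 complete.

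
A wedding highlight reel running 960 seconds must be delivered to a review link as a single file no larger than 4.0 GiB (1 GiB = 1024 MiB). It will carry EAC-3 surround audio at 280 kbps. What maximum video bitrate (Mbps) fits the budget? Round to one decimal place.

Budget: 4.0 GiB = 34359.7 Mb.
Total bitrate budget: 34359.7 Mb / 960 s = 35.791 Mbps.
Audio: 280 kbps = 0.280 Mbps.
Video: 35.791 − 0.280 = 35.511 Mbps.

35.5 Mbps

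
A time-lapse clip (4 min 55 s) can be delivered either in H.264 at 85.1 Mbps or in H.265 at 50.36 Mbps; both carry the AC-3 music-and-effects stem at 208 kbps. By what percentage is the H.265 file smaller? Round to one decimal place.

40.7%

4 min 55 s = 295 s
Audio: 208 kbps = 0.208 Mbps.
H.264: 85.308 Mbps × 295 s = 25165.9 Mb = 3.146 GB.
H.265: 50.568 Mbps × 295 s = 14917.6 Mb = 1.865 GB.
Reduction: (1 − 1.865/3.146) × 100 = 40.72%.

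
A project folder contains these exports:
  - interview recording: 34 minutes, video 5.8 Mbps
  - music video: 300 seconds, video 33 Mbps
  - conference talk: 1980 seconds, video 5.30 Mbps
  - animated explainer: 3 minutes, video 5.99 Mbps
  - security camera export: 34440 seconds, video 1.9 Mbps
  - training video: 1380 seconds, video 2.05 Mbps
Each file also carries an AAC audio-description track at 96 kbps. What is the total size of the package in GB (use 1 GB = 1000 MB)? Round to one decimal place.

Audio: 96 kbps = 0.096 Mbps.
interview recording: 5.896 Mbps × 2040 s = 12027.8 Mb
music video: 33.096 Mbps × 300 s = 9928.8 Mb
conference talk: 5.396 Mbps × 1980 s = 10684.1 Mb
animated explainer: 6.086 Mbps × 180 s = 1095.5 Mb
security camera export: 1.996 Mbps × 34440 s = 68742.2 Mb
training video: 2.146 Mbps × 1380 s = 2961.5 Mb
Total: 105439.9 Mb = 13180.0 MB.
= 13.18 GB.

13.2 GB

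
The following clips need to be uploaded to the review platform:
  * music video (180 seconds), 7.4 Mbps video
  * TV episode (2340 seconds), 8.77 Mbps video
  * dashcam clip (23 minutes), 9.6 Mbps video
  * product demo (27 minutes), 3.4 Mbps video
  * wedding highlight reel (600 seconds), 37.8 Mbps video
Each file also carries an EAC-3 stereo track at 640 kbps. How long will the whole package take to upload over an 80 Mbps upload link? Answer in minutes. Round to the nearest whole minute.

Audio: 640 kbps = 0.640 Mbps.
music video: 8.040 Mbps × 180 s = 1447.2 Mb
TV episode: 9.410 Mbps × 2340 s = 22019.4 Mb
dashcam clip: 10.240 Mbps × 1380 s = 14131.2 Mb
product demo: 4.040 Mbps × 1620 s = 6544.8 Mb
wedding highlight reel: 38.440 Mbps × 600 s = 23064.0 Mb
Total: 67206.6 Mb = 8400.8 MB.
At 80 Mbps: 67206.6 / 80 = 840 s ≈ 14 minutes.

14 minutes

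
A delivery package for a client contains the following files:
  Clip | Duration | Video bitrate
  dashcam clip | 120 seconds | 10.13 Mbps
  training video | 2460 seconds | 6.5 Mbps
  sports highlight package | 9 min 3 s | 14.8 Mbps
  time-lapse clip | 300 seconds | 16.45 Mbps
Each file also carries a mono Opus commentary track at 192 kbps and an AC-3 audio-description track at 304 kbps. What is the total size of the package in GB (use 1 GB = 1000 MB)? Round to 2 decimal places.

Audio total: 192 + 304 = 496 kbps = 0.496 Mbps.
dashcam clip: 10.626 Mbps × 120 s = 1275.1 Mb
training video: 6.996 Mbps × 2460 s = 17210.2 Mb
sports highlight package: 15.296 Mbps × 543 s = 8305.7 Mb
time-lapse clip: 16.946 Mbps × 300 s = 5083.8 Mb
Total: 31874.8 Mb = 3984.4 MB.
= 3.984 GB.

3.98 GB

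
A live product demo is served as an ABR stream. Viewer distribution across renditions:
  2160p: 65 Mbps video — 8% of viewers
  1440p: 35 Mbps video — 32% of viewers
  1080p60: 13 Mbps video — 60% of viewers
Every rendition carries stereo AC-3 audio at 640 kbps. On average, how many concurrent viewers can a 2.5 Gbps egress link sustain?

100

Audio: 640 kbps = 0.640 Mbps.
Average per-viewer bitrate: 0.08×65.640 + 0.32×35.640 + 0.60×13.640 = 24.840 Mbps.
2.5 Gbps = 2,500 Mbps; 2,500 / 24.840 = 100.64 → 100.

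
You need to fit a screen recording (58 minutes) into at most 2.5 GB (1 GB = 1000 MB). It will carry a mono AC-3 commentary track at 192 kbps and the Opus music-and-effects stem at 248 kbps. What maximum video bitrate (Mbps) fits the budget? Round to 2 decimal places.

Budget: 2.5 GB = 20000.0 Mb.
58 min = 3480 s
Total bitrate budget: 20000.0 Mb / 3480 s = 5.747 Mbps.
Audio total: 192 + 248 = 440 kbps = 0.440 Mbps.
Video: 5.747 − 0.440 = 5.307 Mbps.

5.31 Mbps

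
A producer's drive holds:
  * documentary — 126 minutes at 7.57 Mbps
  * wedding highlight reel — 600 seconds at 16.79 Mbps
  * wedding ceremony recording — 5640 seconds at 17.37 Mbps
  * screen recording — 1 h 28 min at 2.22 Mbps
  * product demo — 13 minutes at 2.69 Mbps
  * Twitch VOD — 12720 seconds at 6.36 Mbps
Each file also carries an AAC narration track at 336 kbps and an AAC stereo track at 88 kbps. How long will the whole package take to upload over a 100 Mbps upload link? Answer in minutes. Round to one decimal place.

45.6 minutes

Audio total: 336 + 88 = 424 kbps = 0.424 Mbps.
documentary: 7.994 Mbps × 7560 s = 60434.6 Mb
wedding highlight reel: 17.214 Mbps × 600 s = 10328.4 Mb
wedding ceremony recording: 17.794 Mbps × 5640 s = 100358.2 Mb
screen recording: 2.644 Mbps × 5280 s = 13960.3 Mb
product demo: 3.114 Mbps × 780 s = 2428.9 Mb
Twitch VOD: 6.784 Mbps × 12720 s = 86292.5 Mb
Total: 273802.9 Mb = 34225.4 MB.
At 100 Mbps: 273802.9 / 100 = 2738 s ≈ 45.6 minutes.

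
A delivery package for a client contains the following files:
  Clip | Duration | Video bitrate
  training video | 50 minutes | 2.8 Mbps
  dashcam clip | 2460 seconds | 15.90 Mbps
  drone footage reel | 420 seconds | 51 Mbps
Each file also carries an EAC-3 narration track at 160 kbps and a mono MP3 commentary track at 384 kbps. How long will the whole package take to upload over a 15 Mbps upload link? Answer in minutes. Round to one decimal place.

80.1 minutes

Audio total: 160 + 384 = 544 kbps = 0.544 Mbps.
training video: 3.344 Mbps × 3000 s = 10032.0 Mb
dashcam clip: 16.444 Mbps × 2460 s = 40452.2 Mb
drone footage reel: 51.544 Mbps × 420 s = 21648.5 Mb
Total: 72132.7 Mb = 9016.6 MB.
At 15 Mbps: 72132.7 / 15 = 4809 s ≈ 80.1 minutes.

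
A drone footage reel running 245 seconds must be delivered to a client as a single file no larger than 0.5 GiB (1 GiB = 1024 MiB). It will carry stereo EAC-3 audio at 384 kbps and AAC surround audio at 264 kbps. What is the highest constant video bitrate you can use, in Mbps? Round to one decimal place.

16.9 Mbps

Budget: 0.5 GiB = 4295.0 Mb.
Total bitrate budget: 4295.0 Mb / 245 s = 17.530 Mbps.
Audio total: 384 + 264 = 648 kbps = 0.648 Mbps.
Video: 17.530 − 0.648 = 16.882 Mbps.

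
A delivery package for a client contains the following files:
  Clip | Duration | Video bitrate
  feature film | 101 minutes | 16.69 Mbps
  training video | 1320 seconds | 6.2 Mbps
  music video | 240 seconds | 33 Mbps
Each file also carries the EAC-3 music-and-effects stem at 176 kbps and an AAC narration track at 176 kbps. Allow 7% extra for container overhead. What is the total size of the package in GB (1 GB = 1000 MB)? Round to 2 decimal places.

16.04 GB

Audio total: 176 + 176 = 352 kbps = 0.352 Mbps.
feature film: 17.042 Mbps × 6060 s × 1.07 = 110503.7 Mb
training video: 6.552 Mbps × 1320 s × 1.07 = 9254.0 Mb
music video: 33.352 Mbps × 240 s × 1.07 = 8564.8 Mb
Total: 128322.6 Mb = 16040.3 MB.
= 16.04 GB.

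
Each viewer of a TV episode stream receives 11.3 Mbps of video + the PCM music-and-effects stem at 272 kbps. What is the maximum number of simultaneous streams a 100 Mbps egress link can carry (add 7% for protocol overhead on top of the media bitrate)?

8

Audio: 272 kbps = 0.272 Mbps.
Per-viewer media rate: 11.572 Mbps.
On the wire with 7% overhead: 12.382 Mbps.
100 Mbps = 100.0 Mbps; 100.0 / 12.382 = 8.08 → 8 viewers.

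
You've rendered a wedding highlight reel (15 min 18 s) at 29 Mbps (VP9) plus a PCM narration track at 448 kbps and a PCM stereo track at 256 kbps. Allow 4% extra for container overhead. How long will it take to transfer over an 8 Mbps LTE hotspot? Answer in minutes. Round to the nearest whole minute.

15 min 18 s = 918 s
Audio total: 448 + 256 = 704 kbps = 0.704 Mbps.
Total bitrate: 29.704 Mbps.
File: 29.704 Mbps × 918 s = 27268.3 Mb.
With 4% container overhead: ×1.04. → 28359.0 Mb.
At 8 Mbps: 28359.0 / 8 = 3544.9 s ≈ 59.1 minutes.

59 minutes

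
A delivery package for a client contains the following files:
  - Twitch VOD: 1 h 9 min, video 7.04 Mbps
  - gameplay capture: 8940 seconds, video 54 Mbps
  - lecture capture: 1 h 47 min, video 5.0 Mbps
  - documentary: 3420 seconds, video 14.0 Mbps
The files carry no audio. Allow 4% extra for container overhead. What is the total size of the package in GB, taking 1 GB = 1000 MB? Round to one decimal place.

76.9 GB

Twitch VOD: 7.040 Mbps × 4140 s × 1.04 = 30311.4 Mb
gameplay capture: 54.000 Mbps × 8940 s × 1.04 = 502070.4 Mb
lecture capture: 5.000 Mbps × 6420 s × 1.04 = 33384.0 Mb
documentary: 14.000 Mbps × 3420 s × 1.04 = 49795.2 Mb
Total: 615561.0 Mb = 76945.1 MB.
= 76.95 GB.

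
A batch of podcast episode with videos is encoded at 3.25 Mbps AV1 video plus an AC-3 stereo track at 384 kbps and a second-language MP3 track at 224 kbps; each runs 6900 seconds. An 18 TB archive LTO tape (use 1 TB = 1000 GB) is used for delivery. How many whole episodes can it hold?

5409

Audio total: 384 + 224 = 608 kbps = 0.608 Mbps.
Total bitrate: 3.858 Mbps.
Per item: 3.858 Mbps × 6900 s = 26,620 Mb = 3,328 MB.
Capacity: 18 TB = 144,000,000 Mb; 5409.43 items → 5409 complete.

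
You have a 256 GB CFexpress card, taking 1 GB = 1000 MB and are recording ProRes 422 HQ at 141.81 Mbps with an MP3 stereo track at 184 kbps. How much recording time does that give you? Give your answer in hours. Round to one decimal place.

Audio: 184 kbps = 0.184 Mbps.
Total bitrate: 141.81 + 0.184 = 141.994 Mbps.
Capacity: 256 GB = 2,048,000 Mb.
Recording time: 2,048,000 / 141.994 = 14,423 s ≈ 4.01 hours.

4.0 hours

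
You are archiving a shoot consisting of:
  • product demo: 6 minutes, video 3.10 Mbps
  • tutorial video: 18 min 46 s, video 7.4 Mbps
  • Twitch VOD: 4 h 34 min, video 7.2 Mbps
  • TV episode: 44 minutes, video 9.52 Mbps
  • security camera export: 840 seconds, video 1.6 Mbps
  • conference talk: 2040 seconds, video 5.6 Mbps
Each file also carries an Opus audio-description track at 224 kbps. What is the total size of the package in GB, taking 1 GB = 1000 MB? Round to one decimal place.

21.4 GB

Audio: 224 kbps = 0.224 Mbps.
product demo: 3.324 Mbps × 360 s = 1196.6 Mb
tutorial video: 7.624 Mbps × 1126 s = 8584.6 Mb
Twitch VOD: 7.424 Mbps × 16440 s = 122050.6 Mb
TV episode: 9.744 Mbps × 2640 s = 25724.2 Mb
security camera export: 1.824 Mbps × 840 s = 1532.2 Mb
conference talk: 5.824 Mbps × 2040 s = 11881.0 Mb
Total: 170969.1 Mb = 21371.1 MB.
= 21.37 GB.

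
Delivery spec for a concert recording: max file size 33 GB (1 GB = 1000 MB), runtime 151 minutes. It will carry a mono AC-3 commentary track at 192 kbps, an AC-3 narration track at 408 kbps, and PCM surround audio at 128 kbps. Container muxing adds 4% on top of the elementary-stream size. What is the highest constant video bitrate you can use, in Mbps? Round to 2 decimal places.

27.29 Mbps

Budget: 33 GB = 264000.0 Mb.
Stream payload after overhead: 264000.0 / 1.04 = 253846.2 Mb.
151 min = 9060 s
Total bitrate budget: 253846.2 Mb / 9060 s = 28.018 Mbps.
Audio total: 192 + 408 + 128 = 728 kbps = 0.728 Mbps.
Video: 28.018 − 0.728 = 27.290 Mbps.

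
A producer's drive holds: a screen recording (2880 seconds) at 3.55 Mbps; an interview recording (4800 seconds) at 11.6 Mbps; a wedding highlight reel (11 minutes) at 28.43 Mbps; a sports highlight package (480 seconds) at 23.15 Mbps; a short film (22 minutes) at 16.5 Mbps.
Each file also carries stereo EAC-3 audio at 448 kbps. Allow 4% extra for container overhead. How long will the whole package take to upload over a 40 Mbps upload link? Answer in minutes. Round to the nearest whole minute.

Audio: 448 kbps = 0.448 Mbps.
screen recording: 3.998 Mbps × 2880 s × 1.04 = 11974.8 Mb
interview recording: 12.048 Mbps × 4800 s × 1.04 = 60143.6 Mb
wedding highlight reel: 28.878 Mbps × 660 s × 1.04 = 19821.9 Mb
sports highlight package: 23.598 Mbps × 480 s × 1.04 = 11780.1 Mb
short film: 16.948 Mbps × 1320 s × 1.04 = 23266.2 Mb
Total: 126986.6 Mb = 15873.3 MB.
At 40 Mbps: 126986.6 / 40 = 3175 s ≈ 52.9 minutes.

53 minutes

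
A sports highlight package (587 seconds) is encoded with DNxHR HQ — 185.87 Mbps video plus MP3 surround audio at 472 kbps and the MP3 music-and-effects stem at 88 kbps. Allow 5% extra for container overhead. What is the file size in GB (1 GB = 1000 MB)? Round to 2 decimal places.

14.36 GB

Audio total: 472 + 88 = 560 kbps = 0.560 Mbps.
Total bitrate: 185.87 + 0.560 = 186.430 Mbps.
Stream data: 186.430 Mbps × 587 s = 109434.4 Mb.
With 5% container overhead: ×1.05.
114,906 Mb ÷ 8 = 14,363 MB → 14.36 GB.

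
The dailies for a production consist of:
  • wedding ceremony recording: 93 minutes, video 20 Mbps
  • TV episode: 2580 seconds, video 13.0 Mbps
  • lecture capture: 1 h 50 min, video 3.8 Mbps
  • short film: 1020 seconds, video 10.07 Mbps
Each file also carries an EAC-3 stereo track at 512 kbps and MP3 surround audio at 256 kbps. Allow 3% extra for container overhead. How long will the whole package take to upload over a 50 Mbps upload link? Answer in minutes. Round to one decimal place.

Audio total: 512 + 256 = 768 kbps = 0.768 Mbps.
wedding ceremony recording: 20.768 Mbps × 5580 s × 1.03 = 119362.0 Mb
TV episode: 13.768 Mbps × 2580 s × 1.03 = 36587.1 Mb
lecture capture: 4.568 Mbps × 6600 s × 1.03 = 31053.3 Mb
short film: 10.838 Mbps × 1020 s × 1.03 = 11386.4 Mb
Total: 198388.8 Mb = 24798.6 MB.
At 50 Mbps: 198388.8 / 50 = 3968 s ≈ 66.1 minutes.

66.1 minutes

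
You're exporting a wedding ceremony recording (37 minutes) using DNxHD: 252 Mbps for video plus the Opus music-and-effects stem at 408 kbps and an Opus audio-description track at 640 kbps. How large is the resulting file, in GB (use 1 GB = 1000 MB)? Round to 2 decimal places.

37 min = 2220 s
Audio total: 408 + 640 = 1048 kbps = 1.048 Mbps.
Total bitrate: 252 + 1.048 = 253.048 Mbps.
Stream data: 253.048 Mbps × 2220 s = 561766.6 Mb.
561,767 Mb ÷ 8 = 70,221 MB → 70.22 GB.

70.22 GB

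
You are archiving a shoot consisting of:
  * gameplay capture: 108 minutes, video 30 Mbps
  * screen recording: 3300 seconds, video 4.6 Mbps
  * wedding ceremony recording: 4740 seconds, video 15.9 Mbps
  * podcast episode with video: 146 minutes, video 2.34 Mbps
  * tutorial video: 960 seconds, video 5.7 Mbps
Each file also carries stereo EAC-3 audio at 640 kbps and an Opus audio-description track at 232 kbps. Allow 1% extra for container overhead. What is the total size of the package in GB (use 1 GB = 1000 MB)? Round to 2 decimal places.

41.92 GB

Audio total: 640 + 232 = 872 kbps = 0.872 Mbps.
gameplay capture: 30.872 Mbps × 6480 s × 1.01 = 202051.1 Mb
screen recording: 5.472 Mbps × 3300 s × 1.01 = 18238.2 Mb
wedding ceremony recording: 16.772 Mbps × 4740 s × 1.01 = 80294.3 Mb
podcast episode with video: 3.212 Mbps × 8760 s × 1.01 = 28418.5 Mb
tutorial video: 6.572 Mbps × 960 s × 1.01 = 6372.2 Mb
Total: 335374.2 Mb = 41921.8 MB.
= 41.92 GB.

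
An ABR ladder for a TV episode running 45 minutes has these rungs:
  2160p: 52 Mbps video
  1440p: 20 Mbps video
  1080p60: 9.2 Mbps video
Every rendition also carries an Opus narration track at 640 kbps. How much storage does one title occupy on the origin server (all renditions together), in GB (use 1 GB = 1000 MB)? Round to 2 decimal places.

28.05 GB

45 min = 2700 s
Audio: 640 kbps = 0.640 Mbps.
Sum of rendition bitrates: (52+0.640) + (20+0.640) + (9.2+0.640) = 83.120 Mbps.
× 2700 s = 224,424 Mb = 28,053 MB = 28.05 GB.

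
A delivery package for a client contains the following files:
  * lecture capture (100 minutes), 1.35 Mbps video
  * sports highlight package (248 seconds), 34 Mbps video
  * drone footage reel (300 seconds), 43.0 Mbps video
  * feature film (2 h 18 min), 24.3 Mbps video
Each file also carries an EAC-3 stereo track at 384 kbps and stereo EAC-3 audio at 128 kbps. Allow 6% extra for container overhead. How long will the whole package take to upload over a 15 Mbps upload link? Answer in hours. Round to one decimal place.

4.7 hours

Audio total: 384 + 128 = 512 kbps = 0.512 Mbps.
lecture capture: 1.862 Mbps × 6000 s × 1.06 = 11842.3 Mb
sports highlight package: 34.512 Mbps × 248 s × 1.06 = 9072.5 Mb
drone footage reel: 43.512 Mbps × 300 s × 1.06 = 13836.8 Mb
feature film: 24.812 Mbps × 8280 s × 1.06 = 217770.0 Mb
Total: 252521.6 Mb = 31565.2 MB.
At 15 Mbps: 252521.6 / 15 = 16835 s ≈ 4.68 hours.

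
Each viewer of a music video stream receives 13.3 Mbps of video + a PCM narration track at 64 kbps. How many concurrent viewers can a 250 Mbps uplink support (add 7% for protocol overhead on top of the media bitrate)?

17

Audio: 64 kbps = 0.064 Mbps.
Per-viewer media rate: 13.364 Mbps.
On the wire with 7% overhead: 14.299 Mbps.
250 Mbps = 250.0 Mbps; 250.0 / 14.299 = 17.48 → 17 viewers.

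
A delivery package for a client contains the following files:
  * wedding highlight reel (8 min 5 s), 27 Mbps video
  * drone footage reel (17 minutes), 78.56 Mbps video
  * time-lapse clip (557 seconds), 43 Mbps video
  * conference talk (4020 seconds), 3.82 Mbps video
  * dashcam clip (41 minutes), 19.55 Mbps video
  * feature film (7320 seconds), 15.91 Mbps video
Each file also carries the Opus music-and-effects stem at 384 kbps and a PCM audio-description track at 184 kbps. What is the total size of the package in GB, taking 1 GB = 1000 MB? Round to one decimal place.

38.3 GB

Audio total: 384 + 184 = 568 kbps = 0.568 Mbps.
wedding highlight reel: 27.568 Mbps × 485 s = 13370.5 Mb
drone footage reel: 79.128 Mbps × 1020 s = 80710.6 Mb
time-lapse clip: 43.568 Mbps × 557 s = 24267.4 Mb
conference talk: 4.388 Mbps × 4020 s = 17639.8 Mb
dashcam clip: 20.118 Mbps × 2460 s = 49490.3 Mb
feature film: 16.478 Mbps × 7320 s = 120619.0 Mb
Total: 306097.4 Mb = 38262.2 MB.
= 38.26 GB.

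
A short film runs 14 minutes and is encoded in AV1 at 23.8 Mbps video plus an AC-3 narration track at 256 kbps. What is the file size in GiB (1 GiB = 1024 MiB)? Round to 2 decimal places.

14 min = 840 s
Audio: 256 kbps = 0.256 Mbps.
Total bitrate: 23.8 + 0.256 = 24.056 Mbps.
Stream data: 24.056 Mbps × 840 s = 20207.0 Mb.
20,207 Mb = 2,525,880,000 bytes ÷ 1,073,741,824 = 2.352 GiB.

2.35 GiB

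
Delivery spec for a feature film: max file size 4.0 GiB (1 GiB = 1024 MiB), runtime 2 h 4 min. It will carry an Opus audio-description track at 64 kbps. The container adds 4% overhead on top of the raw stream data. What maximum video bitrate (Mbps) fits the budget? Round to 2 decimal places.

Budget: 4.0 GiB = 34359.7 Mb.
Stream payload after overhead: 34359.7 / 1.04 = 33038.2 Mb.
2 h 4 min = 124 min = 7440 s
Total bitrate budget: 33038.2 Mb / 7440 s = 4.441 Mbps.
Audio: 64 kbps = 0.064 Mbps.
Video: 4.441 − 0.064 = 4.377 Mbps.

4.38 Mbps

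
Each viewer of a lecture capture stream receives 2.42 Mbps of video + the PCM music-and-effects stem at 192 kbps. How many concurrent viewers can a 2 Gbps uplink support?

Audio: 192 kbps = 0.192 Mbps.
Per-viewer media rate: 2.612 Mbps.
2 Gbps = 2,000 Mbps; 2,000 / 2.612 = 765.70 → 765 viewers.

765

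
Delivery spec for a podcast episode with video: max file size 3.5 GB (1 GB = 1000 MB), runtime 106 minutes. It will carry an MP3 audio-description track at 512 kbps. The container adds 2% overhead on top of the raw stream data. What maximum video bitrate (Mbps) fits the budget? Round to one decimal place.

Budget: 3.5 GB = 28000.0 Mb.
Stream payload after overhead: 28000.0 / 1.02 = 27451.0 Mb.
106 min = 6360 s
Total bitrate budget: 27451.0 Mb / 6360 s = 4.316 Mbps.
Audio: 512 kbps = 0.512 Mbps.
Video: 4.316 − 0.512 = 3.804 Mbps.

3.8 Mbps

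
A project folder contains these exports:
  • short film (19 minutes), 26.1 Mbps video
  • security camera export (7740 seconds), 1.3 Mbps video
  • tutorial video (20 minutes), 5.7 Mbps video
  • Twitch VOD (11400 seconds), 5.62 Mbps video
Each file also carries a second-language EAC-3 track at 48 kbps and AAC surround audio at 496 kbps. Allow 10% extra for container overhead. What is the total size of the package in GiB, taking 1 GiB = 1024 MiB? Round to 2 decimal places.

Audio total: 48 + 496 = 544 kbps = 0.544 Mbps.
short film: 26.644 Mbps × 1140 s × 1.10 = 33411.6 Mb
security camera export: 1.844 Mbps × 7740 s × 1.10 = 15699.8 Mb
tutorial video: 6.244 Mbps × 1200 s × 1.10 = 8242.1 Mb
Twitch VOD: 6.164 Mbps × 11400 s × 1.10 = 77296.6 Mb
Total: 134650.0 Mb = 16831.3 MB.
= 15.68 GiB.

15.68 GiB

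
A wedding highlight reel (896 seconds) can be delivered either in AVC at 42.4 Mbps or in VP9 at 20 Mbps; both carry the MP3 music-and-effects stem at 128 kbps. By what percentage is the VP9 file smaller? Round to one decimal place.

52.7%

Audio: 128 kbps = 0.128 Mbps.
AVC: 42.528 Mbps × 896 s = 38105.1 Mb = 4.763 GB.
VP9: 20.128 Mbps × 896 s = 18034.7 Mb = 2.254 GB.
Reduction: (1 − 2.254/4.763) × 100 = 52.67%.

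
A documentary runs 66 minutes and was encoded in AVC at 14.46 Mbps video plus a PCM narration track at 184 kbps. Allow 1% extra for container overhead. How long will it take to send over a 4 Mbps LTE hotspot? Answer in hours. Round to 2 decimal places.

4.07 hours

66 min = 3960 s
Audio: 184 kbps = 0.184 Mbps.
Total bitrate: 14.644 Mbps.
File: 14.644 Mbps × 3960 s = 57990.2 Mb.
With 1% container overhead: ×1.01. → 58570.1 Mb.
At 4 Mbps: 58570.1 / 4 = 14642.5 s ≈ 4.07 hours.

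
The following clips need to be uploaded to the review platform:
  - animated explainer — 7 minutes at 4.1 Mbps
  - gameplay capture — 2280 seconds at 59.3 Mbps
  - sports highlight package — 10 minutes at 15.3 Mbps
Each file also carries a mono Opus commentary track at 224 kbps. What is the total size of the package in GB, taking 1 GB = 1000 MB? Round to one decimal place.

Audio: 224 kbps = 0.224 Mbps.
animated explainer: 4.324 Mbps × 420 s = 1816.1 Mb
gameplay capture: 59.524 Mbps × 2280 s = 135714.7 Mb
sports highlight package: 15.524 Mbps × 600 s = 9314.4 Mb
Total: 146845.2 Mb = 18355.7 MB.
= 18.36 GB.

18.4 GB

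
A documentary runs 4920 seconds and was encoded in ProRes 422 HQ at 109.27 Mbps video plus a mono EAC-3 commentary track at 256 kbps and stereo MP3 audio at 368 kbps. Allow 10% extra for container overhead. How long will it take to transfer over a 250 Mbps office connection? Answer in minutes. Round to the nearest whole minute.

40 minutes

Audio total: 256 + 368 = 624 kbps = 0.624 Mbps.
Total bitrate: 109.894 Mbps.
File: 109.894 Mbps × 4920 s = 540678.5 Mb.
With 10% container overhead: ×1.10. → 594746.3 Mb.
At 250 Mbps: 594746.3 / 250 = 2379.0 s ≈ 39.6 minutes.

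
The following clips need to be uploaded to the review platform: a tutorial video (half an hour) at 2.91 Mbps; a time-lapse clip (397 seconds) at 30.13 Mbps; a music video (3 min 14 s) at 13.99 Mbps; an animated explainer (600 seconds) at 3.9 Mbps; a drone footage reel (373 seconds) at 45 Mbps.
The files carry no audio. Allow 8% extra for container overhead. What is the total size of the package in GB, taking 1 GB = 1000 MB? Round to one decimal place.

tutorial video: 2.910 Mbps × 1800 s × 1.08 = 5657.0 Mb
time-lapse clip: 30.130 Mbps × 397 s × 1.08 = 12918.5 Mb
music video: 13.990 Mbps × 194 s × 1.08 = 2931.2 Mb
animated explainer: 3.900 Mbps × 600 s × 1.08 = 2527.2 Mb
drone footage reel: 45.000 Mbps × 373 s × 1.08 = 18127.8 Mb
Total: 42161.8 Mb = 5270.2 MB.
= 5.270 GB.

5.3 GB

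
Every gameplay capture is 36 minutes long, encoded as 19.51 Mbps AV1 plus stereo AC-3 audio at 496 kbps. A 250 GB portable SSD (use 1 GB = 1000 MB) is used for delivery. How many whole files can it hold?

46

36 min = 2160 s
Audio: 496 kbps = 0.496 Mbps.
Total bitrate: 20.006 Mbps.
Per item: 20.006 Mbps × 2160 s = 43,213 Mb = 5,402 MB.
Capacity: 250 GB = 2,000,000 Mb; 46.28 items → 46 complete.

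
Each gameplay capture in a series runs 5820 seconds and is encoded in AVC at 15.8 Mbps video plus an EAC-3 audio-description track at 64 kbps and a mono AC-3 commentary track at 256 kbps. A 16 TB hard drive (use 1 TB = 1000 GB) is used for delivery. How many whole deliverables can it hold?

1364

Audio total: 64 + 256 = 320 kbps = 0.320 Mbps.
Total bitrate: 16.120 Mbps.
Per item: 16.120 Mbps × 5820 s = 93,818 Mb = 11,727 MB.
Capacity: 16 TB = 128,000,000 Mb; 1364.34 items → 1364 complete.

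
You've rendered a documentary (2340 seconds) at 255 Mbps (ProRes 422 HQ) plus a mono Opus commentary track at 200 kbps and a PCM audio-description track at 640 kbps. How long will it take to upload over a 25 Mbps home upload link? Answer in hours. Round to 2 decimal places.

6.65 hours

Audio total: 200 + 640 = 840 kbps = 0.840 Mbps.
Total bitrate: 255.840 Mbps.
File: 255.840 Mbps × 2340 s = 598665.6 Mb.
At 25 Mbps: 598665.6 / 25 = 23946.6 s ≈ 6.65 hours.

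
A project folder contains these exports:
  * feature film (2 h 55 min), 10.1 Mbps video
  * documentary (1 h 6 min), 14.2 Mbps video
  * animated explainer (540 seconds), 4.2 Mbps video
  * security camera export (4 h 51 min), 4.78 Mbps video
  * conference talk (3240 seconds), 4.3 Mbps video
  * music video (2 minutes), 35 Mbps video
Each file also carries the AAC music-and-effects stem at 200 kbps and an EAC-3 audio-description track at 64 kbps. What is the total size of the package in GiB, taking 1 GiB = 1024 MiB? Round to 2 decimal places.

Audio total: 200 + 64 = 264 kbps = 0.264 Mbps.
feature film: 10.364 Mbps × 10500 s = 108822.0 Mb
documentary: 14.464 Mbps × 3960 s = 57277.4 Mb
animated explainer: 4.464 Mbps × 540 s = 2410.6 Mb
security camera export: 5.044 Mbps × 17460 s = 88068.2 Mb
conference talk: 4.564 Mbps × 3240 s = 14787.4 Mb
music video: 35.264 Mbps × 120 s = 4231.7 Mb
Total: 275597.3 Mb = 34449.7 MB.
= 32.08 GiB.

32.08 GiB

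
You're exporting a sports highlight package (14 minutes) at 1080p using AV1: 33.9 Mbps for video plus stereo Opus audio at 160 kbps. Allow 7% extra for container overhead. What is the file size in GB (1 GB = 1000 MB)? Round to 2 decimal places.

3.83 GB

14 min = 840 s
Audio: 160 kbps = 0.160 Mbps.
Total bitrate: 33.9 + 0.160 = 34.060 Mbps.
Stream data: 34.060 Mbps × 840 s = 28610.4 Mb.
With 7% container overhead: ×1.07.
30,613 Mb ÷ 8 = 3,827 MB → 3.827 GB.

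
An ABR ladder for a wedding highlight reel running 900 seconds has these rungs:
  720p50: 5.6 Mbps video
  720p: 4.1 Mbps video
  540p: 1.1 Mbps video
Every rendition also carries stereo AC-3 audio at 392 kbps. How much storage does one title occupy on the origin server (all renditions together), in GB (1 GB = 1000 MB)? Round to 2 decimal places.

Audio: 392 kbps = 0.392 Mbps.
Sum of rendition bitrates: (5.6+0.392) + (4.1+0.392) + (1.1+0.392) = 11.976 Mbps.
× 900 s = 10,778 Mb = 1,347 MB = 1.347 GB.

1.35 GB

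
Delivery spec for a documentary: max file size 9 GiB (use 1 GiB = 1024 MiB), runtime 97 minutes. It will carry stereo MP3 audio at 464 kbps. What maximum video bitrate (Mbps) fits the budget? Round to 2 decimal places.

12.82 Mbps

Budget: 9 GiB = 77309.4 Mb.
97 min = 5820 s
Total bitrate budget: 77309.4 Mb / 5820 s = 13.283 Mbps.
Audio: 464 kbps = 0.464 Mbps.
Video: 13.283 − 0.464 = 12.819 Mbps.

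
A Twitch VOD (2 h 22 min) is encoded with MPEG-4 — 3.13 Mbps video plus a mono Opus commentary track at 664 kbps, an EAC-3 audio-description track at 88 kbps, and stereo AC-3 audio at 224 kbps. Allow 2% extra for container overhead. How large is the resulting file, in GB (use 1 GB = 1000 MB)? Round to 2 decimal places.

4.46 GB

2 h 22 min = 142 min = 8520 s
Audio total: 664 + 88 + 224 = 976 kbps = 0.976 Mbps.
Total bitrate: 3.13 + 0.976 = 4.106 Mbps.
Stream data: 4.106 Mbps × 8520 s = 34983.1 Mb.
With 2% container overhead: ×1.02.
35,683 Mb ÷ 8 = 4,460 MB → 4.460 GB.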